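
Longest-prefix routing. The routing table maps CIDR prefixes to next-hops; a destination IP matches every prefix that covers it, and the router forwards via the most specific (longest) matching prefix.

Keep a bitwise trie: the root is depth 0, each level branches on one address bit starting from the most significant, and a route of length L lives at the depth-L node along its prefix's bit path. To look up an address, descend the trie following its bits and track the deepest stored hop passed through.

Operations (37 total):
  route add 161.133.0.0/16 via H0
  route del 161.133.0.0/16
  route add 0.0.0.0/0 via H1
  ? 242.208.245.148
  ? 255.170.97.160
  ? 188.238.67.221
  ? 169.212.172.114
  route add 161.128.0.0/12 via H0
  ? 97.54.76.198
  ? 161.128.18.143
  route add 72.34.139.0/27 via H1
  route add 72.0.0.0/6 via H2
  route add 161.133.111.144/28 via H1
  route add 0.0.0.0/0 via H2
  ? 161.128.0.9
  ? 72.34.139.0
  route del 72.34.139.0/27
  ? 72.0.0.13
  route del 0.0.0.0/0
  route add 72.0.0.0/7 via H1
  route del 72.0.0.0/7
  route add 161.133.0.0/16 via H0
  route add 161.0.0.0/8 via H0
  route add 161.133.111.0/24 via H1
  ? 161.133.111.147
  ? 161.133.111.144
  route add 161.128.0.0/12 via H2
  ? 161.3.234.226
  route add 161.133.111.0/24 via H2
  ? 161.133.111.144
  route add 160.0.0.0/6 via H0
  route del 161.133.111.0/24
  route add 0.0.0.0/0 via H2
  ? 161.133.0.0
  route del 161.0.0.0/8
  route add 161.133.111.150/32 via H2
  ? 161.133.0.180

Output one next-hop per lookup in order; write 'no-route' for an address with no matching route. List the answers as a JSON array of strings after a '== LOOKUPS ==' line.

Apply in order:
  + 161.133.0.0/16 (H0) depth=16
  del 161.133.0.0/16 (clear depth 16)
  + 0.0.0.0/0 (H1) depth=0
  ? 242.208.245.148  path d0:H1→d1:-  best=H1
  ? 255.170.97.160  path d0:H1→d1:-  best=H1
  ? 188.238.67.221  path d0:H1→d1:-→d2:-→d3:-  best=H1
  ? 169.212.172.114  path d0:H1→d1:-→d2:-→d3:-→d4:-  best=H1
  + 161.128.0.0/12 (H0) depth=12
  ? 97.54.76.198  path d0:H1  best=H1
  ? 161.128.18.143  path d0:H1→d1:-→d2:-→d3:-→d4:-→d5:-→d6:-→d7:-→d8:-→d9:-→d10:-→d11:-→d12:H0→d13:-  best=H0
  + 72.34.139.0/27 (H1) depth=27
  + 72.0.0.0/6 (H2) depth=6
  + 161.133.111.144/28 (H1) depth=28
  + 0.0.0.0/0 (H2) depth=0
  ? 161.128.0.9  path d0:H2→d1:-→d2:-→d3:-→d4:-→d5:-→d6:-→d7:-→d8:-→d9:-→d10:-→d11:-→d12:H0→d13:-  best=H0
  ? 72.34.139.0  path d0:H2→d1:-→d2:-→d3:-→d4:-→d5:-→d6:H2→d7:-→d8:-→d9:-→d10:-→d11:-→d12:-→d13:-→d14:-→d15:-→d16:-→d17:-→d18:-→d19:-→d20:-→d21:-→d22:-→d23:-→d24:-→d25:-→d26:-→d27:H1  best=H1
  del 72.34.139.0/27 (clear depth 27)
  ? 72.0.0.13  path d0:H2→d1:-→d2:-→d3:-→d4:-→d5:-→d6:H2→d7:-→d8:-→d9:-→d10:-  best=H2
  del 0.0.0.0/0 (clear depth 0)
  + 72.0.0.0/7 (H1) depth=7
  del 72.0.0.0/7 (clear depth 7)
  + 161.133.0.0/16 (H0) depth=16
  + 161.0.0.0/8 (H0) depth=8
  + 161.133.111.0/24 (H1) depth=24
  ? 161.133.111.147  path d0:-→d1:-→d2:-→d3:-→d4:-→d5:-→d6:-→d7:-→d8:H0→d9:-→d10:-→d11:-→d12:H0→d13:-→d14:-→d15:-→d16:H0→d17:-→d18:-→d19:-→d20:-→d21:-→d22:-→d23:-→d24:H1→d25:-→d26:-→d27:-→d28:H1  best=H1
  ? 161.133.111.144  path d0:-→d1:-→d2:-→d3:-→d4:-→d5:-→d6:-→d7:-→d8:H0→d9:-→d10:-→d11:-→d12:H0→d13:-→d14:-→d15:-→d16:H0→d17:-→d18:-→d19:-→d20:-→d21:-→d22:-→d23:-→d24:H1→d25:-→d26:-→d27:-→d28:H1  best=H1
  + 161.128.0.0/12 (H2) depth=12
  ? 161.3.234.226  path d0:-→d1:-→d2:-→d3:-→d4:-→d5:-→d6:-→d7:-→d8:H0  best=H0
  + 161.133.111.0/24 (H2) depth=24
  ? 161.133.111.144  path d0:-→d1:-→d2:-→d3:-→d4:-→d5:-→d6:-→d7:-→d8:H0→d9:-→d10:-→d11:-→d12:H2→d13:-→d14:-→d15:-→d16:H0→d17:-→d18:-→d19:-→d20:-→d21:-→d22:-→d23:-→d24:H2→d25:-→d26:-→d27:-→d28:H1  best=H1
  + 160.0.0.0/6 (H0) depth=6
  del 161.133.111.0/24 (clear depth 24)
  + 0.0.0.0/0 (H2) depth=0
  ? 161.133.0.0  path d0:H2→d1:-→d2:-→d3:-→d4:-→d5:-→d6:H0→d7:-→d8:H0→d9:-→d10:-→d11:-→d12:H2→d13:-→d14:-→d15:-→d16:H0→d17:-  best=H0
  del 161.0.0.0/8 (clear depth 8)
  + 161.133.111.150/32 (H2) depth=32
  ? 161.133.0.180  path d0:H2→d1:-→d2:-→d3:-→d4:-→d5:-→d6:H0→d7:-→d8:-→d9:-→d10:-→d11:-→d12:H2→d13:-→d14:-→d15:-→d16:H0→d17:-  best=H0

== LOOKUPS ==
["H1","H1","H1","H1","H1","H0","H0","H1","H2","H1","H1","H0","H1","H0","H0"]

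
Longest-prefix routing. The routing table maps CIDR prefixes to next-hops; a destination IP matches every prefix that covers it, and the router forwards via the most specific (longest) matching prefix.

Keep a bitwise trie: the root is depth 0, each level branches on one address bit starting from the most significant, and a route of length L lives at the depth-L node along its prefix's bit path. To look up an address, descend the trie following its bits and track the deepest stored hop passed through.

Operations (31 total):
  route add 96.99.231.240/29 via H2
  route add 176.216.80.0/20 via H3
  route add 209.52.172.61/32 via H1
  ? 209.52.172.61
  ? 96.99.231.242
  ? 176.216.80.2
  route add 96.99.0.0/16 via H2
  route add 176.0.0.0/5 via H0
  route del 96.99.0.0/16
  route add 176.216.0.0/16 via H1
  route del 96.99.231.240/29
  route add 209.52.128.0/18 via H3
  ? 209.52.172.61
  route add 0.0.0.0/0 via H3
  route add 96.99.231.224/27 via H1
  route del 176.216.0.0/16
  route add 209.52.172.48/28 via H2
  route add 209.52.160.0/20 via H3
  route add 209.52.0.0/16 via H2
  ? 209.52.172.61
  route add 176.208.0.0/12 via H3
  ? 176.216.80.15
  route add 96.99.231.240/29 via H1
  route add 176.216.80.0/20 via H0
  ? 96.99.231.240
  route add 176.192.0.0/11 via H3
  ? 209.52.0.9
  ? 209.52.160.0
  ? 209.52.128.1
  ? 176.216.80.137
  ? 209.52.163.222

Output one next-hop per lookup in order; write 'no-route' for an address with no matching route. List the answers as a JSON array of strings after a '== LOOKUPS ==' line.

Apply in order:
  add 96.99.231.240/29 -> H2 at depth 29
  add 176.216.80.0/20 -> H3 at depth 20
  add 209.52.172.61/32 -> H1 at depth 32
  ? 209.52.172.61  path d0:-→d1:-→d2:-→d3:-→d4:-→d5:-→d6:-→d7:-→d8:-→d9:-→d10:-→d11:-→d12:-→d13:-→d14:-→d15:-→d16:-→d17:-→d18:-→d19:-→d20:-→d21:-→d22:-→d23:-→d24:-→d25:-→d26:-→d27:-→d28:-→d29:-→d30:-→d31:-→d32:H1  best=H1
  ? 96.99.231.242  path d0:-→d1:-→d2:-→d3:-→d4:-→d5:-→d6:-→d7:-→d8:-→d9:-→d10:-→d11:-→d12:-→d13:-→d14:-→d15:-→d16:-→d17:-→d18:-→d19:-→d20:-→d21:-→d22:-→d23:-→d24:-→d25:-→d26:-→d27:-→d28:-→d29:H2  best=H2
  ? 176.216.80.2  path d0:-→d1:-→d2:-→d3:-→d4:-→d5:-→d6:-→d7:-→d8:-→d9:-→d10:-→d11:-→d12:-→d13:-→d14:-→d15:-→d16:-→d17:-→d18:-→d19:-→d20:H3  best=H3
  add 96.99.0.0/16 -> H2 at depth 16
  add 176.0.0.0/5 -> H0 at depth 5
  - 96.99.0.0/16 clear@16
  add 176.216.0.0/16 -> H1 at depth 16
  - 96.99.231.240/29 clear@29
  add 209.52.128.0/18 -> H3 at depth 18
  ? 209.52.172.61  path d0:-→d1:-→d2:-→d3:-→d4:-→d5:-→d6:-→d7:-→d8:-→d9:-→d10:-→d11:-→d12:-→d13:-→d14:-→d15:-→d16:-→d17:-→d18:H3→d19:-→d20:-→d21:-→d22:-→d23:-→d24:-→d25:-→d26:-→d27:-→d28:-→d29:-→d30:-→d31:-→d32:H1  best=H1
  add 0.0.0.0/0 -> H3 at depth 0
  add 96.99.231.224/27 -> H1 at depth 27
  - 176.216.0.0/16 clear@16
  add 209.52.172.48/28 -> H2 at depth 28
  add 209.52.160.0/20 -> H3 at depth 20
  add 209.52.0.0/16 -> H2 at depth 16
  ? 209.52.172.61  path d0:H3→d1:-→d2:-→d3:-→d4:-→d5:-→d6:-→d7:-→d8:-→d9:-→d10:-→d11:-→d12:-→d13:-→d14:-→d15:-→d16:H2→d17:-→d18:H3→d19:-→d20:H3→d21:-→d22:-→d23:-→d24:-→d25:-→d26:-→d27:-→d28:H2→d29:-→d30:-→d31:-→d32:H1  best=H1
  add 176.208.0.0/12 -> H3 at depth 12
  ? 176.216.80.15  path d0:H3→d1:-→d2:-→d3:-→d4:-→d5:H0→d6:-→d7:-→d8:-→d9:-→d10:-→d11:-→d12:H3→d13:-→d14:-→d15:-→d16:-→d17:-→d18:-→d19:-→d20:H3  best=H3
  add 96.99.231.240/29 -> H1 at depth 29
  add 176.216.80.0/20 -> H0 at depth 20
  ? 96.99.231.240  path d0:H3→d1:-→d2:-→d3:-→d4:-→d5:-→d6:-→d7:-→d8:-→d9:-→d10:-→d11:-→d12:-→d13:-→d14:-→d15:-→d16:-→d17:-→d18:-→d19:-→d20:-→d21:-→d22:-→d23:-→d24:-→d25:-→d26:-→d27:H1→d28:-→d29:H1  best=H1
  add 176.192.0.0/11 -> H3 at depth 11
  ? 209.52.0.9  path d0:H3→d1:-→d2:-→d3:-→d4:-→d5:-→d6:-→d7:-→d8:-→d9:-→d10:-→d11:-→d12:-→d13:-→d14:-→d15:-→d16:H2  best=H2
  ? 209.52.160.0  path d0:H3→d1:-→d2:-→d3:-→d4:-→d5:-→d6:-→d7:-→d8:-→d9:-→d10:-→d11:-→d12:-→d13:-→d14:-→d15:-→d16:H2→d17:-→d18:H3→d19:-→d20:H3  best=H3
  ? 209.52.128.1  path d0:H3→d1:-→d2:-→d3:-→d4:-→d5:-→d6:-→d7:-→d8:-→d9:-→d10:-→d11:-→d12:-→d13:-→d14:-→d15:-→d16:H2→d17:-→d18:H3  best=H3
  ? 176.216.80.137  path d0:H3→d1:-→d2:-→d3:-→d4:-→d5:H0→d6:-→d7:-→d8:-→d9:-→d10:-→d11:H3→d12:H3→d13:-→d14:-→d15:-→d16:-→d17:-→d18:-→d19:-→d20:H0  best=H0
  ? 209.52.163.222  path d0:H3→d1:-→d2:-→d3:-→d4:-→d5:-→d6:-→d7:-→d8:-→d9:-→d10:-→d11:-→d12:-→d13:-→d14:-→d15:-→d16:H2→d17:-→d18:H3→d19:-→d20:H3  best=H3

== LOOKUPS ==
["H1","H2","H3","H1","H1","H3","H1","H2","H3","H3","H0","H3"]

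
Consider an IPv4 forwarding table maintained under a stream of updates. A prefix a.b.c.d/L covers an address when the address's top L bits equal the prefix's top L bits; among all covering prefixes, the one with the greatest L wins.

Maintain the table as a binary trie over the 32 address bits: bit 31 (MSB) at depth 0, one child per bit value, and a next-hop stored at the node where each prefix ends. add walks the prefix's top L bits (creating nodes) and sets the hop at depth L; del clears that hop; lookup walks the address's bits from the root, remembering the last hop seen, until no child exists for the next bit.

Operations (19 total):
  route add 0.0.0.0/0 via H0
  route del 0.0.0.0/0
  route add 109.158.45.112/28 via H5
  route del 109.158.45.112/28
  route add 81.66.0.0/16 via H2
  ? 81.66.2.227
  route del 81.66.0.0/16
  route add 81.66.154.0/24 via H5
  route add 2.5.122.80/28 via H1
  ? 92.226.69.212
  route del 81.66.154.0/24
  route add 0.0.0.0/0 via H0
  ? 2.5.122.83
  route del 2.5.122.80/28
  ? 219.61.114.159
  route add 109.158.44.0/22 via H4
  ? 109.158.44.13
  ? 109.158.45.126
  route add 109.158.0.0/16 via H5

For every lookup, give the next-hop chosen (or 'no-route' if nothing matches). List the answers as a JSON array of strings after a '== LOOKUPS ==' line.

Process each operation:
  + 0.0.0.0/0 (H0) depth=0
  - 0.0.0.0/0 clear@0
  + 109.158.45.112/28 (H5) depth=28
  - 109.158.45.112/28 clear@28
  + 81.66.0.0/16 (H2) depth=16
  lookup 81.66.2.227: bits 0101000101000010 walk d0:-→d1:-→d2:-→d3:-→d4:-→d5:-→d6:-→d7:-→d8:-→d9:-→d10:-→d11:-→d12:-→d13:-→d14:-→d15:-→d16:H2 -> H2
  - 81.66.0.0/16 clear@16
  + 81.66.154.0/24 (H5) depth=24
  + 2.5.122.80/28 (H1) depth=28
  lookup 92.226.69.212: bits 0101 walk d0:-→d1:-→d2:-→d3:-→d4:- -> no-route
  - 81.66.154.0/24 clear@24
  + 0.0.0.0/0 (H0) depth=0
  lookup 2.5.122.83: bits 0000001000000101011110100101 walk d0:H0→d1:-→d2:-→d3:-→d4:-→d5:-→d6:-→d7:-→d8:-→d9:-→d10:-→d11:-→d12:-→d13:-→d14:-→d15:-→d16:-→d17:-→d18:-→d19:-→d20:-→d21:-→d22:-→d23:-→d24:-→d25:-→d26:-→d27:-→d28:H1 -> H1
  - 2.5.122.80/28 clear@28
  lookup 219.61.114.159: bits ε walk d0:H0 -> H0
  + 109.158.44.0/22 (H4) depth=22
  lookup 109.158.44.13: bits 01101101100111100010110 walk d0:H0→d1:-→d2:-→d3:-→d4:-→d5:-→d6:-→d7:-→d8:-→d9:-→d10:-→d11:-→d12:-→d13:-→d14:-→d15:-→d16:-→d17:-→d18:-→d19:-→d20:-→d21:-→d22:H4→d23:- -> H4
  lookup 109.158.45.126: bits 0110110110011110001011010111 walk d0:H0→d1:-→d2:-→d3:-→d4:-→d5:-→d6:-→d7:-→d8:-→d9:-→d10:-→d11:-→d12:-→d13:-→d14:-→d15:-→d16:-→d17:-→d18:-→d19:-→d20:-→d21:-→d22:H4→d23:-→d24:-→d25:-→d26:-→d27:-→d28:- -> H4
  + 109.158.0.0/16 (H5) depth=16

== LOOKUPS ==
["H2","no-route","H1","H0","H4","H4"]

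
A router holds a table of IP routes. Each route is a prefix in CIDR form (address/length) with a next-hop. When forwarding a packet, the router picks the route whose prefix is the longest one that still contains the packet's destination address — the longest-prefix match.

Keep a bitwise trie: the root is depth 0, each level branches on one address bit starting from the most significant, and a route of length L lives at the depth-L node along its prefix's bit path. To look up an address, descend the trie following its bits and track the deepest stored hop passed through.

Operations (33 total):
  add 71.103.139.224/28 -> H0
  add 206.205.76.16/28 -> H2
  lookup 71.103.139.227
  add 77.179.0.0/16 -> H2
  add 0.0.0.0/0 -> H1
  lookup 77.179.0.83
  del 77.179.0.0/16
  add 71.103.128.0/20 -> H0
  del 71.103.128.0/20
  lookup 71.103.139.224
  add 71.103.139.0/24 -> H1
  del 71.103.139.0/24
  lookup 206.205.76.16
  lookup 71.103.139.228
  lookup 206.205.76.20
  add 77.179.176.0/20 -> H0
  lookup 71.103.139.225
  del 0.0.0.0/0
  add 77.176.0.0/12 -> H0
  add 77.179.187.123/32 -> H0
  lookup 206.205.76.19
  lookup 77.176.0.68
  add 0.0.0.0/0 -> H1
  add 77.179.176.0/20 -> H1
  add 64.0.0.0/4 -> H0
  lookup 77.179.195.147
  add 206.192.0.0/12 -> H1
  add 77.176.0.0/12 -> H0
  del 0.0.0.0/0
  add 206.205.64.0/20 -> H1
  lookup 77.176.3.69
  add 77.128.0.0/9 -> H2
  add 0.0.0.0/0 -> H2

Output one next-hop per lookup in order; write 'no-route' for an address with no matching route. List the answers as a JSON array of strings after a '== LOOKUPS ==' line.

Apply in order:
  + 71.103.139.224/28 (H0) depth=28
  + 206.205.76.16/28 (H2) depth=28
  lookup 71.103.139.227: bits 0100011101100111100010111110 walk d0:-→d1:-→d2:-→d3:-→d4:-→d5:-→d6:-→d7:-→d8:-→d9:-→d10:-→d11:-→d12:-→d13:-→d14:-→d15:-→d16:-→d17:-→d18:-→d19:-→d20:-→d21:-→d22:-→d23:-→d24:-→d25:-→d26:-→d27:-→d28:H0 -> H0
  + 77.179.0.0/16 (H2) depth=16
  + 0.0.0.0/0 (H1) depth=0
  lookup 77.179.0.83: bits 0100110110110011 walk d0:H1→d1:-→d2:-→d3:-→d4:-→d5:-→d6:-→d7:-→d8:-→d9:-→d10:-→d11:-→d12:-→d13:-→d14:-→d15:-→d16:H2 -> H2
  del 77.179.0.0/16 (clear depth 16)
  + 71.103.128.0/20 (H0) depth=20
  del 71.103.128.0/20 (clear depth 20)
  lookup 71.103.139.224: bits 0100011101100111100010111110 walk d0:H1→d1:-→d2:-→d3:-→d4:-→d5:-→d6:-→d7:-→d8:-→d9:-→d10:-→d11:-→d12:-→d13:-→d14:-→d15:-→d16:-→d17:-→d18:-→d19:-→d20:-→d21:-→d22:-→d23:-→d24:-→d25:-→d26:-→d27:-→d28:H0 -> H0
  + 71.103.139.0/24 (H1) depth=24
  del 71.103.139.0/24 (clear depth 24)
  lookup 206.205.76.16: bits 1100111011001101010011000001 walk d0:H1→d1:-→d2:-→d3:-→d4:-→d5:-→d6:-→d7:-→d8:-→d9:-→d10:-→d11:-→d12:-→d13:-→d14:-→d15:-→d16:-→d17:-→d18:-→d19:-→d20:-→d21:-→d22:-→d23:-→d24:-→d25:-→d26:-→d27:-→d28:H2 -> H2
  lookup 71.103.139.228: bits 0100011101100111100010111110 walk d0:H1→d1:-→d2:-→d3:-→d4:-→d5:-→d6:-→d7:-→d8:-→d9:-→d10:-→d11:-→d12:-→d13:-→d14:-→d15:-→d16:-→d17:-→d18:-→d19:-→d20:-→d21:-→d22:-→d23:-→d24:-→d25:-→d26:-→d27:-→d28:H0 -> H0
  lookup 206.205.76.20: bits 1100111011001101010011000001 walk d0:H1→d1:-→d2:-→d3:-→d4:-→d5:-→d6:-→d7:-→d8:-→d9:-→d10:-→d11:-→d12:-→d13:-→d14:-→d15:-→d16:-→d17:-→d18:-→d19:-→d20:-→d21:-→d22:-→d23:-→d24:-→d25:-→d26:-→d27:-→d28:H2 -> H2
  + 77.179.176.0/20 (H0) depth=20
  lookup 71.103.139.225: bits 0100011101100111100010111110 walk d0:H1→d1:-→d2:-→d3:-→d4:-→d5:-→d6:-→d7:-→d8:-→d9:-→d10:-→d11:-→d12:-→d13:-→d14:-→d15:-→d16:-→d17:-→d18:-→d19:-→d20:-→d21:-→d22:-→d23:-→d24:-→d25:-→d26:-→d27:-→d28:H0 -> H0
  del 0.0.0.0/0 (clear depth 0)
  + 77.176.0.0/12 (H0) depth=12
  + 77.179.187.123/32 (H0) depth=32
  lookup 206.205.76.19: bits 1100111011001101010011000001 walk d0:-→d1:-→d2:-→d3:-→d4:-→d5:-→d6:-→d7:-→d8:-→d9:-→d10:-→d11:-→d12:-→d13:-→d14:-→d15:-→d16:-→d17:-→d18:-→d19:-→d20:-→d21:-→d22:-→d23:-→d24:-→d25:-→d26:-→d27:-→d28:H2 -> H2
  lookup 77.176.0.68: bits 01001101101100 walk d0:-→d1:-→d2:-→d3:-→d4:-→d5:-→d6:-→d7:-→d8:-→d9:-→d10:-→d11:-→d12:H0→d13:-→d14:- -> H0
  + 0.0.0.0/0 (H1) depth=0
  + 77.179.176.0/20 (H1) depth=20
  + 64.0.0.0/4 (H0) depth=4
  lookup 77.179.195.147: bits 01001101101100111 walk d0:H1→d1:-→d2:-→d3:-→d4:H0→d5:-→d6:-→d7:-→d8:-→d9:-→d10:-→d11:-→d12:H0→d13:-→d14:-→d15:-→d16:-→d17:- -> H0
  + 206.192.0.0/12 (H1) depth=12
  + 77.176.0.0/12 (H0) depth=12
  del 0.0.0.0/0 (clear depth 0)
  + 206.205.64.0/20 (H1) depth=20
  lookup 77.176.3.69: bits 01001101101100 walk d0:-→d1:-→d2:-→d3:-→d4:H0→d5:-→d6:-→d7:-→d8:-→d9:-→d10:-→d11:-→d12:H0→d13:-→d14:- -> H0
  + 77.128.0.0/9 (H2) depth=9
  + 0.0.0.0/0 (H2) depth=0

== LOOKUPS ==
["H0","H2","H0","H2","H0","H2","H0","H2","H0","H0","H0"]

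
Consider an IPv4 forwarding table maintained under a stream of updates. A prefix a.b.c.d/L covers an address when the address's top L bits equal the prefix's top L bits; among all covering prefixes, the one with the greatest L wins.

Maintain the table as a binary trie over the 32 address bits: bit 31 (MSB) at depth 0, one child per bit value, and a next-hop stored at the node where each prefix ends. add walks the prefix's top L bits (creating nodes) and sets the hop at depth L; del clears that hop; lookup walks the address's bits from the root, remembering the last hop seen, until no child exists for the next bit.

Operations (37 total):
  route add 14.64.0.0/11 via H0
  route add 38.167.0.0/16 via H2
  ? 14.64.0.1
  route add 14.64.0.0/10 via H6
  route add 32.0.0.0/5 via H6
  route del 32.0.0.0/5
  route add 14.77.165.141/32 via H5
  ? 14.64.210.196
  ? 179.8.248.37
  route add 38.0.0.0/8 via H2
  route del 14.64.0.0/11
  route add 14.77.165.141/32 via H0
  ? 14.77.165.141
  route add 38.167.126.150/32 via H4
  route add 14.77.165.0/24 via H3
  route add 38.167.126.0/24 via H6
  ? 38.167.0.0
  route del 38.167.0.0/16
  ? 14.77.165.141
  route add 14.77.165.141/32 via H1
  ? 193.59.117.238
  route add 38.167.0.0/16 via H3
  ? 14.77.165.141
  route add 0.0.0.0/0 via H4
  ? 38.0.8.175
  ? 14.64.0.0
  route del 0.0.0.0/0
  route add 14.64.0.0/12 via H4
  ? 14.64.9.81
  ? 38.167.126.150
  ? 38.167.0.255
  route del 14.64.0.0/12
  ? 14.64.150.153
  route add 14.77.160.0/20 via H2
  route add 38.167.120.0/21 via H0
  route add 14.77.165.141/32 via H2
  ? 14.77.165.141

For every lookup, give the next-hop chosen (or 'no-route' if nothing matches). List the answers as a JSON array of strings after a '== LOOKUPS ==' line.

Trace:
  add 14.64.0.0/11 -> H0 at depth 11
  add 38.167.0.0/16 -> H2 at depth 16
  Q 14.64.0.1: descend 00001110010 ; hops seen [H0] ; pick H0
  add 14.64.0.0/10 -> H6 at depth 10
  add 32.0.0.0/5 -> H6 at depth 5
  del 32.0.0.0/5 (clear depth 5)
  add 14.77.165.141/32 -> H5 at depth 32
  Q 14.64.210.196: descend 000011100100 ; hops seen [H6,H0] ; pick H0
  Q 179.8.248.37: descend ε ; hops seen [∅] ; pick no-route
  add 38.0.0.0/8 -> H2 at depth 8
  del 14.64.0.0/11 (clear depth 11)
  add 14.77.165.141/32 -> H0 at depth 32
  Q 14.77.165.141: descend 00001110010011011010010110001101 ; hops seen [H6,H0] ; pick H0
  add 38.167.126.150/32 -> H4 at depth 32
  add 14.77.165.0/24 -> H3 at depth 24
  add 38.167.126.0/24 -> H6 at depth 24
  Q 38.167.0.0: descend 00100110101001110 ; hops seen [H2,H2] ; pick H2
  del 38.167.0.0/16 (clear depth 16)
  Q 14.77.165.141: descend 00001110010011011010010110001101 ; hops seen [H6,H3,H0] ; pick H0
  add 14.77.165.141/32 -> H1 at depth 32
  Q 193.59.117.238: descend ε ; hops seen [∅] ; pick no-route
  add 38.167.0.0/16 -> H3 at depth 16
  Q 14.77.165.141: descend 00001110010011011010010110001101 ; hops seen [H6,H3,H1] ; pick H1
  add 0.0.0.0/0 -> H4 at depth 0
  Q 38.0.8.175: descend 00100110 ; hops seen [H4,H2] ; pick H2
  Q 14.64.0.0: descend 000011100100 ; hops seen [H4,H6] ; pick H6
  del 0.0.0.0/0 (clear depth 0)
  add 14.64.0.0/12 -> H4 at depth 12
  Q 14.64.9.81: descend 000011100100 ; hops seen [H6,H4] ; pick H4
  Q 38.167.126.150: descend 00100110101001110111111010010110 ; hops seen [H2,H3,H6,H4] ; pick H4
  Q 38.167.0.255: descend 00100110101001110 ; hops seen [H2,H3] ; pick H3
  del 14.64.0.0/12 (clear depth 12)
  Q 14.64.150.153: descend 000011100100 ; hops seen [H6] ; pick H6
  add 14.77.160.0/20 -> H2 at depth 20
  add 38.167.120.0/21 -> H0 at depth 21
  add 14.77.165.141/32 -> H2 at depth 32
  Q 14.77.165.141: descend 00001110010011011010010110001101 ; hops seen [H6,H2,H3,H2] ; pick H2

== LOOKUPS ==
["H0","H0","no-route","H0","H2","H0","no-route","H1","H2","H6","H4","H4","H3","H6","H2"]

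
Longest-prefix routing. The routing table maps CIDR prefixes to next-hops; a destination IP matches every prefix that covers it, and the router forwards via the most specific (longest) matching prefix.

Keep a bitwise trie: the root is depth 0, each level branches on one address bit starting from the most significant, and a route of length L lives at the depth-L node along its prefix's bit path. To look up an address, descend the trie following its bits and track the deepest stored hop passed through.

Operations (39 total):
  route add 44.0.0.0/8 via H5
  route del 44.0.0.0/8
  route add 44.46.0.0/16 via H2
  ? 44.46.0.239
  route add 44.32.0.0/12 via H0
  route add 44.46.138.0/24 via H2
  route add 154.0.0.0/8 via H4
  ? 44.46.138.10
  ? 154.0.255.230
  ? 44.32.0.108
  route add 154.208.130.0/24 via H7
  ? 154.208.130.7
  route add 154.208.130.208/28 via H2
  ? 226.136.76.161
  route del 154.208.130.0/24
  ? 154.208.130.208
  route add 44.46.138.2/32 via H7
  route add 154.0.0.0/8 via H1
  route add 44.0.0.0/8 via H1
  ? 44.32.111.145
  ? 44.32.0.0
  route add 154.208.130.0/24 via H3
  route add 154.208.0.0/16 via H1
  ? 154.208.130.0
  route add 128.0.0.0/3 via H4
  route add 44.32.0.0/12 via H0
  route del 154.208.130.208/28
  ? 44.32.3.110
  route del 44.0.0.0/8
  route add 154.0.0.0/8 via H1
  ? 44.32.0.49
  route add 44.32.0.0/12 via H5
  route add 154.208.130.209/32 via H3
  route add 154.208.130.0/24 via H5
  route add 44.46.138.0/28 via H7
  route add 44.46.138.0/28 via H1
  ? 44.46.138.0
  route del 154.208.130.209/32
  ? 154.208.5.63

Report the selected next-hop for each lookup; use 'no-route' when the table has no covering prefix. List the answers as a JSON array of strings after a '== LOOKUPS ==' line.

Apply in order:
  + 44.0.0.0/8 (H5) depth=8
  del 44.0.0.0/8 (clear depth 8)
  + 44.46.0.0/16 (H2) depth=16
  lookup 44.46.0.239: bits 0010110000101110 walk d0:-→d1:-→d2:-→d3:-→d4:-→d5:-→d6:-→d7:-→d8:-→d9:-→d10:-→d11:-→d12:-→d13:-→d14:-→d15:-→d16:H2 -> H2
  + 44.32.0.0/12 (H0) depth=12
  + 44.46.138.0/24 (H2) depth=24
  + 154.0.0.0/8 (H4) depth=8
  lookup 44.46.138.10: bits 001011000010111010001010 walk d0:-→d1:-→d2:-→d3:-→d4:-→d5:-→d6:-→d7:-→d8:-→d9:-→d10:-→d11:-→d12:H0→d13:-→d14:-→d15:-→d16:H2→d17:-→d18:-→d19:-→d20:-→d21:-→d22:-→d23:-→d24:H2 -> H2
  lookup 154.0.255.230: bits 10011010 walk d0:-→d1:-→d2:-→d3:-→d4:-→d5:-→d6:-→d7:-→d8:H4 -> H4
  lookup 44.32.0.108: bits 001011000010 walk d0:-→d1:-→d2:-→d3:-→d4:-→d5:-→d6:-→d7:-→d8:-→d9:-→d10:-→d11:-→d12:H0 -> H0
  + 154.208.130.0/24 (H7) depth=24
  lookup 154.208.130.7: bits 100110101101000010000010 walk d0:-→d1:-→d2:-→d3:-→d4:-→d5:-→d6:-→d7:-→d8:H4→d9:-→d10:-→d11:-→d12:-→d13:-→d14:-→d15:-→d16:-→d17:-→d18:-→d19:-→d20:-→d21:-→d22:-→d23:-→d24:H7 -> H7
  + 154.208.130.208/28 (H2) depth=28
  lookup 226.136.76.161: bits 1 walk d0:-→d1:- -> no-route
  del 154.208.130.0/24 (clear depth 24)
  lookup 154.208.130.208: bits 1001101011010000100000101101 walk d0:-→d1:-→d2:-→d3:-→d4:-→d5:-→d6:-→d7:-→d8:H4→d9:-→d10:-→d11:-→d12:-→d13:-→d14:-→d15:-→d16:-→d17:-→d18:-→d19:-→d20:-→d21:-→d22:-→d23:-→d24:-→d25:-→d26:-→d27:-→d28:H2 -> H2
  + 44.46.138.2/32 (H7) depth=32
  + 154.0.0.0/8 (H1) depth=8
  + 44.0.0.0/8 (H1) depth=8
  lookup 44.32.111.145: bits 001011000010 walk d0:-→d1:-→d2:-→d3:-→d4:-→d5:-→d6:-→d7:-→d8:H1→d9:-→d10:-→d11:-→d12:H0 -> H0
  lookup 44.32.0.0: bits 001011000010 walk d0:-→d1:-→d2:-→d3:-→d4:-→d5:-→d6:-→d7:-→d8:H1→d9:-→d10:-→d11:-→d12:H0 -> H0
  + 154.208.130.0/24 (H3) depth=24
  + 154.208.0.0/16 (H1) depth=16
  lookup 154.208.130.0: bits 100110101101000010000010 walk d0:-→d1:-→d2:-→d3:-→d4:-→d5:-→d6:-→d7:-→d8:H1→d9:-→d10:-→d11:-→d12:-→d13:-→d14:-→d15:-→d16:H1→d17:-→d18:-→d19:-→d20:-→d21:-→d22:-→d23:-→d24:H3 -> H3
  + 128.0.0.0/3 (H4) depth=3
  + 44.32.0.0/12 (H0) depth=12
  del 154.208.130.208/28 (clear depth 28)
  lookup 44.32.3.110: bits 001011000010 walk d0:-→d1:-→d2:-→d3:-→d4:-→d5:-→d6:-→d7:-→d8:H1→d9:-→d10:-→d11:-→d12:H0 -> H0
  del 44.0.0.0/8 (clear depth 8)
  + 154.0.0.0/8 (H1) depth=8
  lookup 44.32.0.49: bits 001011000010 walk d0:-→d1:-→d2:-→d3:-→d4:-→d5:-→d6:-→d7:-→d8:-→d9:-→d10:-→d11:-→d12:H0 -> H0
  + 44.32.0.0/12 (H5) depth=12
  + 154.208.130.209/32 (H3) depth=32
  + 154.208.130.0/24 (H5) depth=24
  + 44.46.138.0/28 (H7) depth=28
  + 44.46.138.0/28 (H1) depth=28
  lookup 44.46.138.0: bits 001011000010111010001010000000 walk d0:-→d1:-→d2:-→d3:-→d4:-→d5:-→d6:-→d7:-→d8:-→d9:-→d10:-→d11:-→d12:H5→d13:-→d14:-→d15:-→d16:H2→d17:-→d18:-→d19:-→d20:-→d21:-→d22:-→d23:-→d24:H2→d25:-→d26:-→d27:-→d28:H1→d29:-→d30:- -> H1
  del 154.208.130.209/32 (clear depth 32)
  lookup 154.208.5.63: bits 1001101011010000 walk d0:-→d1:-→d2:-→d3:H4→d4:-→d5:-→d6:-→d7:-→d8:H1→d9:-→d10:-→d11:-→d12:-→d13:-→d14:-→d15:-→d16:H1 -> H1

== LOOKUPS ==
["H2","H2","H4","H0","H7","no-route","H2","H0","H0","H3","H0","H0","H1","H1"]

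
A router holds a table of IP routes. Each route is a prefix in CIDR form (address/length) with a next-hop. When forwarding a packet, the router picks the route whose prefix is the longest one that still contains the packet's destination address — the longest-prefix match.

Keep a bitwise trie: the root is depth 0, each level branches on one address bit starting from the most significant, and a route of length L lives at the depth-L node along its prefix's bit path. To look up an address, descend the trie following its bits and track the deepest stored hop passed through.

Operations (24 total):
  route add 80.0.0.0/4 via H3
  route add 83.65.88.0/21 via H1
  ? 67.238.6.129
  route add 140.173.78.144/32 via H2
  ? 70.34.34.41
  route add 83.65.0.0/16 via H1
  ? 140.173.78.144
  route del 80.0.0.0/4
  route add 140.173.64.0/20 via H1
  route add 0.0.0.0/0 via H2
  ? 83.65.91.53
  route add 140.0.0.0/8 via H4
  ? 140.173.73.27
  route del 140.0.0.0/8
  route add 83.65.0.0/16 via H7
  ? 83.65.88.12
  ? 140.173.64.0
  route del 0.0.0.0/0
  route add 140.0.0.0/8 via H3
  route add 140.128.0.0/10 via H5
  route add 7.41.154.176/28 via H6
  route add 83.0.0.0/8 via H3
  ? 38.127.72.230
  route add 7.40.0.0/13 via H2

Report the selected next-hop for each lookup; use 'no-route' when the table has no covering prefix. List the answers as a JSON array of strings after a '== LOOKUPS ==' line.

Process each operation:
  add 80.0.0.0/4 -> H3 at depth 4
  add 83.65.88.0/21 -> H1 at depth 21
  lookup 67.238.6.129: bits 010 walk d0:-→d1:-→d2:-→d3:- -> no-route
  add 140.173.78.144/32 -> H2 at depth 32
  lookup 70.34.34.41: bits 010 walk d0:-→d1:-→d2:-→d3:- -> no-route
  add 83.65.0.0/16 -> H1 at depth 16
  lookup 140.173.78.144: bits 10001100101011010100111010010000 walk d0:-→d1:-→d2:-→d3:-→d4:-→d5:-→d6:-→d7:-→d8:-→d9:-→d10:-→d11:-→d12:-→d13:-→d14:-→d15:-→d16:-→d17:-→d18:-→d19:-→d20:-→d21:-→d22:-→d23:-→d24:-→d25:-→d26:-→d27:-→d28:-→d29:-→d30:-→d31:-→d32:H2 -> H2
  del 80.0.0.0/4 (clear depth 4)
  add 140.173.64.0/20 -> H1 at depth 20
  add 0.0.0.0/0 -> H2 at depth 0
  lookup 83.65.91.53: bits 010100110100000101011 walk d0:H2→d1:-→d2:-→d3:-→d4:-→d5:-→d6:-→d7:-→d8:-→d9:-→d10:-→d11:-→d12:-→d13:-→d14:-→d15:-→d16:H1→d17:-→d18:-→d19:-→d20:-→d21:H1 -> H1
  add 140.0.0.0/8 -> H4 at depth 8
  lookup 140.173.73.27: bits 100011001010110101001 walk d0:H2→d1:-→d2:-→d3:-→d4:-→d5:-→d6:-→d7:-→d8:H4→d9:-→d10:-→d11:-→d12:-→d13:-→d14:-→d15:-→d16:-→d17:-→d18:-→d19:-→d20:H1→d21:- -> H1
  del 140.0.0.0/8 (clear depth 8)
  add 83.65.0.0/16 -> H7 at depth 16
  lookup 83.65.88.12: bits 010100110100000101011 walk d0:H2→d1:-→d2:-→d3:-→d4:-→d5:-→d6:-→d7:-→d8:-→d9:-→d10:-→d11:-→d12:-→d13:-→d14:-→d15:-→d16:H7→d17:-→d18:-→d19:-→d20:-→d21:H1 -> H1
  lookup 140.173.64.0: bits 10001100101011010100 walk d0:H2→d1:-→d2:-→d3:-→d4:-→d5:-→d6:-→d7:-→d8:-→d9:-→d10:-→d11:-→d12:-→d13:-→d14:-→d15:-→d16:-→d17:-→d18:-→d19:-→d20:H1 -> H1
  del 0.0.0.0/0 (clear depth 0)
  add 140.0.0.0/8 -> H3 at depth 8
  add 140.128.0.0/10 -> H5 at depth 10
  add 7.41.154.176/28 -> H6 at depth 28
  add 83.0.0.0/8 -> H3 at depth 8
  lookup 38.127.72.230: bits 00 walk d0:-→d1:-→d2:- -> no-route
  add 7.40.0.0/13 -> H2 at depth 13

== LOOKUPS ==
["no-route","no-route","H2","H1","H1","H1","H1","no-route"]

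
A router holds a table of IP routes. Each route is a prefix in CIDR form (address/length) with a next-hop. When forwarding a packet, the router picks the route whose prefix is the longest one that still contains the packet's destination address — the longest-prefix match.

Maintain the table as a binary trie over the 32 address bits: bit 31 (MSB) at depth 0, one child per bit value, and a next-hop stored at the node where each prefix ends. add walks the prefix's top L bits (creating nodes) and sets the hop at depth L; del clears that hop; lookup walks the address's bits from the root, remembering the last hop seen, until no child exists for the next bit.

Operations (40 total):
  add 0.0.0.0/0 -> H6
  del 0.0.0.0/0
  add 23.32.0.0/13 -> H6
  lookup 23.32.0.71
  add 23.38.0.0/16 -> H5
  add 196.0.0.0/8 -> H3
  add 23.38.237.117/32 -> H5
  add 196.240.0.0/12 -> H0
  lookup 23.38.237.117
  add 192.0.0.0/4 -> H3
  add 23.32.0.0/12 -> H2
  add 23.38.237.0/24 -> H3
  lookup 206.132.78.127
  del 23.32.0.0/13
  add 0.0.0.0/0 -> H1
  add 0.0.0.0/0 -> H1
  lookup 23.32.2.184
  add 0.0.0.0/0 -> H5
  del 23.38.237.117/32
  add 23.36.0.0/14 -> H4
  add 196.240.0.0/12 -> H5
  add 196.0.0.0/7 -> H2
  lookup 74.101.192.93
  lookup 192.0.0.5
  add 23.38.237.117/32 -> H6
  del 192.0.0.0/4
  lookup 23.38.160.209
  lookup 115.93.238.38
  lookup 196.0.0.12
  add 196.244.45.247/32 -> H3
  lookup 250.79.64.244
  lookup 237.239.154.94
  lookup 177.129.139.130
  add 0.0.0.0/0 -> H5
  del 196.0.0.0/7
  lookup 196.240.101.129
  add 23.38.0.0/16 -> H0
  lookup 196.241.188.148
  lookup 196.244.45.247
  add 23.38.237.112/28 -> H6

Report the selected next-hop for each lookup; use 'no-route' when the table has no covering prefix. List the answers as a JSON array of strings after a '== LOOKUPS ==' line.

Process each operation:
  add 0.0.0.0/0 -> H6 at depth 0
  - 0.0.0.0/0 clear@0
  add 23.32.0.0/13 -> H6 at depth 13
  ? 23.32.0.71  path d0:-→d1:-→d2:-→d3:-→d4:-→d5:-→d6:-→d7:-→d8:-→d9:-→d10:-→d11:-→d12:-→d13:H6  best=H6
  add 23.38.0.0/16 -> H5 at depth 16
  add 196.0.0.0/8 -> H3 at depth 8
  add 23.38.237.117/32 -> H5 at depth 32
  add 196.240.0.0/12 -> H0 at depth 12
  ? 23.38.237.117  path d0:-→d1:-→d2:-→d3:-→d4:-→d5:-→d6:-→d7:-→d8:-→d9:-→d10:-→d11:-→d12:-→d13:H6→d14:-→d15:-→d16:H5→d17:-→d18:-→d19:-→d20:-→d21:-→d22:-→d23:-→d24:-→d25:-→d26:-→d27:-→d28:-→d29:-→d30:-→d31:-→d32:H5  best=H5
  add 192.0.0.0/4 -> H3 at depth 4
  add 23.32.0.0/12 -> H2 at depth 12
  add 23.38.237.0/24 -> H3 at depth 24
  ? 206.132.78.127  path d0:-→d1:-→d2:-→d3:-→d4:H3  best=H3
  - 23.32.0.0/13 clear@13
  add 0.0.0.0/0 -> H1 at depth 0
  add 0.0.0.0/0 -> H1 at depth 0
  ? 23.32.2.184  path d0:H1→d1:-→d2:-→d3:-→d4:-→d5:-→d6:-→d7:-→d8:-→d9:-→d10:-→d11:-→d12:H2→d13:-  best=H2
  add 0.0.0.0/0 -> H5 at depth 0
  - 23.38.237.117/32 clear@32
  add 23.36.0.0/14 -> H4 at depth 14
  add 196.240.0.0/12 -> H5 at depth 12
  add 196.0.0.0/7 -> H2 at depth 7
  ? 74.101.192.93  path d0:H5→d1:-  best=H5
  ? 192.0.0.5  path d0:H5→d1:-→d2:-→d3:-→d4:H3→d5:-  best=H3
  add 23.38.237.117/32 -> H6 at depth 32
  - 192.0.0.0/4 clear@4
  ? 23.38.160.209  path d0:H5→d1:-→d2:-→d3:-→d4:-→d5:-→d6:-→d7:-→d8:-→d9:-→d10:-→d11:-→d12:H2→d13:-→d14:H4→d15:-→d16:H5→d17:-  best=H5
  ? 115.93.238.38  path d0:H5→d1:-  best=H5
  ? 196.0.0.12  path d0:H5→d1:-→d2:-→d3:-→d4:-→d5:-→d6:-→d7:H2→d8:H3  best=H3
  add 196.244.45.247/32 -> H3 at depth 32
  ? 250.79.64.244  path d0:H5→d1:-→d2:-  best=H5
  ? 237.239.154.94  path d0:H5→d1:-→d2:-  best=H5
  ? 177.129.139.130  path d0:H5→d1:-  best=H5
  add 0.0.0.0/0 -> H5 at depth 0
  - 196.0.0.0/7 clear@7
  ? 196.240.101.129  path d0:H5→d1:-→d2:-→d3:-→d4:-→d5:-→d6:-→d7:-→d8:H3→d9:-→d10:-→d11:-→d12:H5→d13:-  best=H5
  add 23.38.0.0/16 -> H0 at depth 16
  ? 196.241.188.148  path d0:H5→d1:-→d2:-→d3:-→d4:-→d5:-→d6:-→d7:-→d8:H3→d9:-→d10:-→d11:-→d12:H5→d13:-  best=H5
  ? 196.244.45.247  path d0:H5→d1:-→d2:-→d3:-→d4:-→d5:-→d6:-→d7:-→d8:H3→d9:-→d10:-→d11:-→d12:H5→d13:-→d14:-→d15:-→d16:-→d17:-→d18:-→d19:-→d20:-→d21:-→d22:-→d23:-→d24:-→d25:-→d26:-→d27:-→d28:-→d29:-→d30:-→d31:-→d32:H3  best=H3
  add 23.38.237.112/28 -> H6 at depth 28

== LOOKUPS ==
["H6","H5","H3","H2","H5","H3","H5","H5","H3","H5","H5","H5","H5","H5","H3"]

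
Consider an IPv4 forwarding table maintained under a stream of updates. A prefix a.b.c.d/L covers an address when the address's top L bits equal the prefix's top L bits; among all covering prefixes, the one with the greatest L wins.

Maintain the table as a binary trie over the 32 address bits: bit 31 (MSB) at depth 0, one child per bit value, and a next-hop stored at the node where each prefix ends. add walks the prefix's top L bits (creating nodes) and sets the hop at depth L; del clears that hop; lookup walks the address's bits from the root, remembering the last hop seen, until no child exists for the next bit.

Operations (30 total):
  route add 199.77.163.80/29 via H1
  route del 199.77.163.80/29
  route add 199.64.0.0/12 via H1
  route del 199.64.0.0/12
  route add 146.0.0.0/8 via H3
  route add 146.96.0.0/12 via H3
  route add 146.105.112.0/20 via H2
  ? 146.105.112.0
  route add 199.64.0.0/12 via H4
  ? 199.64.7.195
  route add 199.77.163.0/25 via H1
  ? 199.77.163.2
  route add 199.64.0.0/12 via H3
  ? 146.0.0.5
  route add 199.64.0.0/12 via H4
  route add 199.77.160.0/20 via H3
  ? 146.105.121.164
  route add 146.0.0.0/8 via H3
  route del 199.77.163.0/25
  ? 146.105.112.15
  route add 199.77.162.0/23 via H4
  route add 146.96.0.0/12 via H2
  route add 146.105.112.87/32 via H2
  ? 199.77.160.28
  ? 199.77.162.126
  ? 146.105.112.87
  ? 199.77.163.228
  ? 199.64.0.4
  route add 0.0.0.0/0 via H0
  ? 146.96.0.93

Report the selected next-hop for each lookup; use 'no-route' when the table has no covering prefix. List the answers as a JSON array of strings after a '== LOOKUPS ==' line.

Trace:
  add 199.77.163.80/29 -> H1 at depth 29
  del 199.77.163.80/29 (clear depth 29)
  add 199.64.0.0/12 -> H1 at depth 12
  del 199.64.0.0/12 (clear depth 12)
  add 146.0.0.0/8 -> H3 at depth 8
  add 146.96.0.0/12 -> H3 at depth 12
  add 146.105.112.0/20 -> H2 at depth 20
  lookup 146.105.112.0: bits 10010010011010010111 walk d0:-→d1:-→d2:-→d3:-→d4:-→d5:-→d6:-→d7:-→d8:H3→d9:-→d10:-→d11:-→d12:H3→d13:-→d14:-→d15:-→d16:-→d17:-→d18:-→d19:-→d20:H2 -> H2
  add 199.64.0.0/12 -> H4 at depth 12
  lookup 199.64.7.195: bits 110001110100 walk d0:-→d1:-→d2:-→d3:-→d4:-→d5:-→d6:-→d7:-→d8:-→d9:-→d10:-→d11:-→d12:H4 -> H4
  add 199.77.163.0/25 -> H1 at depth 25
  lookup 199.77.163.2: bits 1100011101001101101000110 walk d0:-→d1:-→d2:-→d3:-→d4:-→d5:-→d6:-→d7:-→d8:-→d9:-→d10:-→d11:-→d12:H4→d13:-→d14:-→d15:-→d16:-→d17:-→d18:-→d19:-→d20:-→d21:-→d22:-→d23:-→d24:-→d25:H1 -> H1
  add 199.64.0.0/12 -> H3 at depth 12
  lookup 146.0.0.5: bits 100100100 walk d0:-→d1:-→d2:-→d3:-→d4:-→d5:-→d6:-→d7:-→d8:H3→d9:- -> H3
  add 199.64.0.0/12 -> H4 at depth 12
  add 199.77.160.0/20 -> H3 at depth 20
  lookup 146.105.121.164: bits 10010010011010010111 walk d0:-→d1:-→d2:-→d3:-→d4:-→d5:-→d6:-→d7:-→d8:H3→d9:-→d10:-→d11:-→d12:H3→d13:-→d14:-→d15:-→d16:-→d17:-→d18:-→d19:-→d20:H2 -> H2
  add 146.0.0.0/8 -> H3 at depth 8
  del 199.77.163.0/25 (clear depth 25)
  lookup 146.105.112.15: bits 10010010011010010111 walk d0:-→d1:-→d2:-→d3:-→d4:-→d5:-→d6:-→d7:-→d8:H3→d9:-→d10:-→d11:-→d12:H3→d13:-→d14:-→d15:-→d16:-→d17:-→d18:-→d19:-→d20:H2 -> H2
  add 199.77.162.0/23 -> H4 at depth 23
  add 146.96.0.0/12 -> H2 at depth 12
  add 146.105.112.87/32 -> H2 at depth 32
  lookup 199.77.160.28: bits 1100011101001101101000 walk d0:-→d1:-→d2:-→d3:-→d4:-→d5:-→d6:-→d7:-→d8:-→d9:-→d10:-→d11:-→d12:H4→d13:-→d14:-→d15:-→d16:-→d17:-→d18:-→d19:-→d20:H3→d21:-→d22:- -> H3
  lookup 199.77.162.126: bits 11000111010011011010001 walk d0:-→d1:-→d2:-→d3:-→d4:-→d5:-→d6:-→d7:-→d8:-→d9:-→d10:-→d11:-→d12:H4→d13:-→d14:-→d15:-→d16:-→d17:-→d18:-→d19:-→d20:H3→d21:-→d22:-→d23:H4 -> H4
  lookup 146.105.112.87: bits 10010010011010010111000001010111 walk d0:-→d1:-→d2:-→d3:-→d4:-→d5:-→d6:-→d7:-→d8:H3→d9:-→d10:-→d11:-→d12:H2→d13:-→d14:-→d15:-→d16:-→d17:-→d18:-→d19:-→d20:H2→d21:-→d22:-→d23:-→d24:-→d25:-→d26:-→d27:-→d28:-→d29:-→d30:-→d31:-→d32:H2 -> H2
  lookup 199.77.163.228: bits 110001110100110110100011 walk d0:-→d1:-→d2:-→d3:-→d4:-→d5:-→d6:-→d7:-→d8:-→d9:-→d10:-→d11:-→d12:H4→d13:-→d14:-→d15:-→d16:-→d17:-→d18:-→d19:-→d20:H3→d21:-→d22:-→d23:H4→d24:- -> H4
  lookup 199.64.0.4: bits 110001110100 walk d0:-→d1:-→d2:-→d3:-→d4:-→d5:-→d6:-→d7:-→d8:-→d9:-→d10:-→d11:-→d12:H4 -> H4
  add 0.0.0.0/0 -> H0 at depth 0
  lookup 146.96.0.93: bits 100100100110 walk d0:H0→d1:-→d2:-→d3:-→d4:-→d5:-→d6:-→d7:-→d8:H3→d9:-→d10:-→d11:-→d12:H2 -> H2

== LOOKUPS ==
["H2","H4","H1","H3","H2","H2","H3","H4","H2","H4","H4","H2"]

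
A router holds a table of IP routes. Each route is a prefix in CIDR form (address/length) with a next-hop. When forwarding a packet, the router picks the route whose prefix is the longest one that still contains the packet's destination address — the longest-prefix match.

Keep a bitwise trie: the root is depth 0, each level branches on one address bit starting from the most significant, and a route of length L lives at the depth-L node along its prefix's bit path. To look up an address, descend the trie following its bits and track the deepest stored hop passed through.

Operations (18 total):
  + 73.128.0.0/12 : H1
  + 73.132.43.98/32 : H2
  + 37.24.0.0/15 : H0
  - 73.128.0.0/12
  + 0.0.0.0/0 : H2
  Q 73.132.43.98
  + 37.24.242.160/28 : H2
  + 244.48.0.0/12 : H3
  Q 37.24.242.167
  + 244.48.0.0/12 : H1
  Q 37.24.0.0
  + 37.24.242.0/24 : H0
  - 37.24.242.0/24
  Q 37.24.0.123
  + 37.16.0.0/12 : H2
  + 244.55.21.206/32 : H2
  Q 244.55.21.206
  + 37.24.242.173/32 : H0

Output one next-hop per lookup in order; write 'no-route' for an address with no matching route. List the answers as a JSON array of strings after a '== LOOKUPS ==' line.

Apply in order:
  + 73.128.0.0/12 (H1) depth=12
  + 73.132.43.98/32 (H2) depth=32
  + 37.24.0.0/15 (H0) depth=15
  - 73.128.0.0/12 clear@12
  + 0.0.0.0/0 (H2) depth=0
  lookup 73.132.43.98: bits 01001001100001000010101101100010 walk d0:H2→d1:-→d2:-→d3:-→d4:-→d5:-→d6:-→d7:-→d8:-→d9:-→d10:-→d11:-→d12:-→d13:-→d14:-→d15:-→d16:-→d17:-→d18:-→d19:-→d20:-→d21:-→d22:-→d23:-→d24:-→d25:-→d26:-→d27:-→d28:-→d29:-→d30:-→d31:-→d32:H2 -> H2
  + 37.24.242.160/28 (H2) depth=28
  + 244.48.0.0/12 (H3) depth=12
  lookup 37.24.242.167: bits 0010010100011000111100101010 walk d0:H2→d1:-→d2:-→d3:-→d4:-→d5:-→d6:-→d7:-→d8:-→d9:-→d10:-→d11:-→d12:-→d13:-→d14:-→d15:H0→d16:-→d17:-→d18:-→d19:-→d20:-→d21:-→d22:-→d23:-→d24:-→d25:-→d26:-→d27:-→d28:H2 -> H2
  + 244.48.0.0/12 (H1) depth=12
  lookup 37.24.0.0: bits 0010010100011000 walk d0:H2→d1:-→d2:-→d3:-→d4:-→d5:-→d6:-→d7:-→d8:-→d9:-→d10:-→d11:-→d12:-→d13:-→d14:-→d15:H0→d16:- -> H0
  + 37.24.242.0/24 (H0) depth=24
  - 37.24.242.0/24 clear@24
  lookup 37.24.0.123: bits 0010010100011000 walk d0:H2→d1:-→d2:-→d3:-→d4:-→d5:-→d6:-→d7:-→d8:-→d9:-→d10:-→d11:-→d12:-→d13:-→d14:-→d15:H0→d16:- -> H0
  + 37.16.0.0/12 (H2) depth=12
  + 244.55.21.206/32 (H2) depth=32
  lookup 244.55.21.206: bits 11110100001101110001010111001110 walk d0:H2→d1:-→d2:-→d3:-→d4:-→d5:-→d6:-→d7:-→d8:-→d9:-→d10:-→d11:-→d12:H1→d13:-→d14:-→d15:-→d16:-→d17:-→d18:-→d19:-→d20:-→d21:-→d22:-→d23:-→d24:-→d25:-→d26:-→d27:-→d28:-→d29:-→d30:-→d31:-→d32:H2 -> H2
  + 37.24.242.173/32 (H0) depth=32

== LOOKUPS ==
["H2","H2","H0","H0","H2"]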